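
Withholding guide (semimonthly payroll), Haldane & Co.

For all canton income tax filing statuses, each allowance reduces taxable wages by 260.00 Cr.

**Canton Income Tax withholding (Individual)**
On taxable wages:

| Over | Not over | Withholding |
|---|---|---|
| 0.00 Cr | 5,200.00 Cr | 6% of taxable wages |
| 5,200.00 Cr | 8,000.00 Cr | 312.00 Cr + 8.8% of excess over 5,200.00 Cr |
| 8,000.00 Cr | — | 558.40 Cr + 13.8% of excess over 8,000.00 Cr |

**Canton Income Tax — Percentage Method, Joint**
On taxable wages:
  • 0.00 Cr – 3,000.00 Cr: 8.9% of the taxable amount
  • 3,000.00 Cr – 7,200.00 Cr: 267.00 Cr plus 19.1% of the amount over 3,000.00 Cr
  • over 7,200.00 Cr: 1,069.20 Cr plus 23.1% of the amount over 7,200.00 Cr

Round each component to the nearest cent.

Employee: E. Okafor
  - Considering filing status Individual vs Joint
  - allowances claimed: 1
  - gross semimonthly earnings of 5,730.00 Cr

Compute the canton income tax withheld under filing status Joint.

738.77 Cr

Canton Income Tax (Joint): taxable = 5,730.00 Cr − 1×260.00 Cr = 5,470.00 Cr
  267.00 Cr + 19.1% × (5,470.00 Cr − 3,000.00 Cr) = 267.00 Cr + 19.1% × 2,470.00 Cr = 738.77 Cr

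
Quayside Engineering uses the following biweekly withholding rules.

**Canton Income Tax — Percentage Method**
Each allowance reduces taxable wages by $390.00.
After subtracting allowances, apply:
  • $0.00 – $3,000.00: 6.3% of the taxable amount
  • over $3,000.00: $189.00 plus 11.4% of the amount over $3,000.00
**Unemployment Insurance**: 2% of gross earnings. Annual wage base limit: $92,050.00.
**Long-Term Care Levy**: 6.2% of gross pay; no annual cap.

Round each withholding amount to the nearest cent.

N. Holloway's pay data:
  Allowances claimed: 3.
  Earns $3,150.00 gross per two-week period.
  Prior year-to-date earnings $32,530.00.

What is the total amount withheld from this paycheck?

$383.04

Canton Income Tax: taxable = $3,150.00 − 3×$390.00 = $1,980.00
  6.3% × $1,980.00 = $124.74
Unemployment Insurance: 2% × $3,150.00 = $63.00
Long-Term Care Levy: 6.2% × $3,150.00 = $195.30
Total: $124.74 + $63.00 + $195.30 = $383.04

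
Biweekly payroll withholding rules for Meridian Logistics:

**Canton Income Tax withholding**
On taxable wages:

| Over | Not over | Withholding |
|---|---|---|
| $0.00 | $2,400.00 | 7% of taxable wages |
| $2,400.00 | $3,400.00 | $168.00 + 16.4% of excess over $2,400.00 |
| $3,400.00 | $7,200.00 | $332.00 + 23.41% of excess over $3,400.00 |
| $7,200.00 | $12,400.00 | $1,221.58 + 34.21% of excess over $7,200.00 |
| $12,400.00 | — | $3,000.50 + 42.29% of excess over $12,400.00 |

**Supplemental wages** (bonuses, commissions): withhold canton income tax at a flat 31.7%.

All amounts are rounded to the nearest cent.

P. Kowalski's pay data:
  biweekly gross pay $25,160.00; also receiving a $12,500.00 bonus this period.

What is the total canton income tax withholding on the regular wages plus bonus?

Canton Income Tax: taxable = $25,160.00
  $3,000.50 + 42.29% × ($25,160.00 − $12,400.00) = $3,000.50 + 42.29% × $12,760.00 = $8,396.70
Supplemental (31.7% flat on bonus): 31.7% × $12,500.00 = $3,962.50
Total canton income tax: $8,396.70 + $3,962.50 = $12,359.20

$12,359.20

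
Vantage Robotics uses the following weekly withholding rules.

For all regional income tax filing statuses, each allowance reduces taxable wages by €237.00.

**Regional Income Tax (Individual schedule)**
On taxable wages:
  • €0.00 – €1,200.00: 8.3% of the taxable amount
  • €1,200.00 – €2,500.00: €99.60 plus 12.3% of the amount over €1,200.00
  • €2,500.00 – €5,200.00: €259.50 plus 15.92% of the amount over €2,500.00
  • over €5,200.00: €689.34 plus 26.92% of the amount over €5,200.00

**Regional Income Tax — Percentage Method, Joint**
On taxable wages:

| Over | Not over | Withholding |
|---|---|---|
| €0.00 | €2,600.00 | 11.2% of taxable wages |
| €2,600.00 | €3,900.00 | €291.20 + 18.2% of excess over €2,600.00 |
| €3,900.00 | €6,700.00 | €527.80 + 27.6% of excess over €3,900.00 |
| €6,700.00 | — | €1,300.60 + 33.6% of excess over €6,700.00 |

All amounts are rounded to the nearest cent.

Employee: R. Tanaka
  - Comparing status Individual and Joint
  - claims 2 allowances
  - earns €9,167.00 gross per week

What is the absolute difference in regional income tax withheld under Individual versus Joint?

€340.59

Regional Income Tax (Individual): taxable = €9,167.00 − 2×€237.00 = €8,693.00
  €689.34 + 26.92% × (€8,693.00 − €5,200.00) = €689.34 + 26.92% × €3,493.00 = €1,629.66
Regional Income Tax (Joint): taxable = €9,167.00 − 2×€237.00 = €8,693.00
  €1,300.60 + 33.6% × (€8,693.00 − €6,700.00) = €1,300.60 + 33.6% × €1,993.00 = €1,970.25
Difference: |€1,629.66 − €1,970.25| = €340.59 (higher under Joint)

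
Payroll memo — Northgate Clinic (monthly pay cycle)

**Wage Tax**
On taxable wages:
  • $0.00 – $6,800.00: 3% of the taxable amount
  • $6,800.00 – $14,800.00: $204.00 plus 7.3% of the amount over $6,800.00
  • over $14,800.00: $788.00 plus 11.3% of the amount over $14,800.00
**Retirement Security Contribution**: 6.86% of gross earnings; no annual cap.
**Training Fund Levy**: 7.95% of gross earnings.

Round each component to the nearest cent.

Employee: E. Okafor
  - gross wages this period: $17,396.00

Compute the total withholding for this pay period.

Wage Tax: taxable = $17,396.00
  $788.00 + 11.3% × ($17,396.00 − $14,800.00) = $788.00 + 11.3% × $2,596.00 = $1,081.35
Retirement Security Contribution: 6.86% × $17,396.00 = $1,193.37
Training Fund Levy: 7.95% × $17,396.00 = $1,382.98
Total: $1,081.35 + $1,193.37 + $1,382.98 = $3,657.70

$3,657.70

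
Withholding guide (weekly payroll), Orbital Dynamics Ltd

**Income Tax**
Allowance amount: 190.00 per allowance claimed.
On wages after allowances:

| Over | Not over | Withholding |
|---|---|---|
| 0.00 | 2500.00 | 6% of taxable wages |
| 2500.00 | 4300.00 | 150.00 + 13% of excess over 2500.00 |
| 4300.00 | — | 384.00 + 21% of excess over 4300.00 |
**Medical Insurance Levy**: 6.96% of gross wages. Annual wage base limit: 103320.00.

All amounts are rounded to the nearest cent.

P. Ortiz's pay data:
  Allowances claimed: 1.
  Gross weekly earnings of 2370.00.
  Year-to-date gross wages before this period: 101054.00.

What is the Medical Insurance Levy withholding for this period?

Medical Insurance Levy: cap 103320.00 − YTD 101054.00 = 2266.00 subject; 6.96% × 2266.00 = 157.71

157.71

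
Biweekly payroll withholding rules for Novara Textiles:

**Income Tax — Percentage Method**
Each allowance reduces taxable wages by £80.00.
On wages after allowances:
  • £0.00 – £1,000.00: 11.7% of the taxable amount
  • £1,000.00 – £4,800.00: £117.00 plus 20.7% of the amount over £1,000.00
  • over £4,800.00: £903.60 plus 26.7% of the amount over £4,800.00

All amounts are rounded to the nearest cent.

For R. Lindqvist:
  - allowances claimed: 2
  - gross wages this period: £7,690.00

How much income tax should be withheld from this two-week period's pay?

Income Tax: taxable = £7,690.00 − 2×£80.00 = £7,530.00
  £903.60 + 26.7% × (£7,530.00 − £4,800.00) = £903.60 + 26.7% × £2,730.00 = £1,632.51

£1,632.51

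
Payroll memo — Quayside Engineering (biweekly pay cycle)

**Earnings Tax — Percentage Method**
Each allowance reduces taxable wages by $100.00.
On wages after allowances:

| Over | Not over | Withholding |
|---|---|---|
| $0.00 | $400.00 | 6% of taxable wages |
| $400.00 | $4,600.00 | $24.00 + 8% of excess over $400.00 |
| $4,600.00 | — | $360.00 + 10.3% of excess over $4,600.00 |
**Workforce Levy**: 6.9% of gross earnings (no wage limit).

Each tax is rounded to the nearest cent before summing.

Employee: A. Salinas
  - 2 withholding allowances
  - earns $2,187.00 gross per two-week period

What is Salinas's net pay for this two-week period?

Earnings Tax: taxable = $2,187.00 − 2×$100.00 = $1,987.00
  $24.00 + 8% × ($1,987.00 − $400.00) = $24.00 + 8% × $1,587.00 = $150.96
Workforce Levy: 6.9% × $2,187.00 = $150.90
Total withheld: $150.96 + $150.90 = $301.86
Net pay: $2,187.00 − $301.86 = $1,885.14

$1,885.14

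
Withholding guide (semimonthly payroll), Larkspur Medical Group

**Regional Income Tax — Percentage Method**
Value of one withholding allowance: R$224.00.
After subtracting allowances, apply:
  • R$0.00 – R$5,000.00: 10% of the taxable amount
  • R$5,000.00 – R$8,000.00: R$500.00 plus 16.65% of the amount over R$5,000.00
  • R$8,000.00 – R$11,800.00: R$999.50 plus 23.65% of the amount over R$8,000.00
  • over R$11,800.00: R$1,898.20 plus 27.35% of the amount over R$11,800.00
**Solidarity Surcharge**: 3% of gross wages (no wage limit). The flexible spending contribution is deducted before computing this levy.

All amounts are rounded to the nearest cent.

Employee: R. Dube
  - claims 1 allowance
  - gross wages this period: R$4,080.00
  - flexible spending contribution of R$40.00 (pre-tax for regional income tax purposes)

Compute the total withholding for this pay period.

R$502.80

Regional Income Tax: taxable = R$4,080.00 − R$40.00 − 1×R$224.00 = R$3,816.00
  10% × R$3,816.00 = R$381.60
Solidarity Surcharge: 3% × R$4,040.00 = R$121.20
Total: R$381.60 + R$121.20 = R$502.80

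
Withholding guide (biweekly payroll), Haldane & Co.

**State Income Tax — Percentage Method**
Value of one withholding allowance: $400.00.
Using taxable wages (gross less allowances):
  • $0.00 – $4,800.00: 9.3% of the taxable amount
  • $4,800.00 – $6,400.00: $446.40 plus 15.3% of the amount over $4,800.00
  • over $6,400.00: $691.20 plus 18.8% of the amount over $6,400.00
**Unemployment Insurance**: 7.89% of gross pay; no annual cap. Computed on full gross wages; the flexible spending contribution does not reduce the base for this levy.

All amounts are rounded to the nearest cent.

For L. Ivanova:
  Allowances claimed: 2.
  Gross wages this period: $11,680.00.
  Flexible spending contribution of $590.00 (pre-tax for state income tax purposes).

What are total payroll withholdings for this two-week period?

$2,344.07

State Income Tax: taxable = $11,680.00 − $590.00 − 2×$400.00 = $10,290.00
  $691.20 + 18.8% × ($10,290.00 − $6,400.00) = $691.20 + 18.8% × $3,890.00 = $1,422.52
Unemployment Insurance: 7.89% × $11,680.00 = $921.55
Total: $1,422.52 + $921.55 = $2,344.07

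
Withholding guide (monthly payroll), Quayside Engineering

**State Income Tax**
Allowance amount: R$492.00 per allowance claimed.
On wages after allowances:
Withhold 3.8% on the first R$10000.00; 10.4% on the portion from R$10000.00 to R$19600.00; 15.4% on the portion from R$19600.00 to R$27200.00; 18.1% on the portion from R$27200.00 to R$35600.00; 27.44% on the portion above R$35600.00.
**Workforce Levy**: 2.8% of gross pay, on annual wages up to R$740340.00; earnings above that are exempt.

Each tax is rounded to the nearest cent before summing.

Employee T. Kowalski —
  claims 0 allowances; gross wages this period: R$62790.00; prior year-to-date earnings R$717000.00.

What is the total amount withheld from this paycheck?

R$12183.66

State Income Tax: taxable = R$62790.00
  R$4069.20 + 27.44% × (R$62790.00 − R$35600.00) = R$4069.20 + 27.44% × R$27190.00 = R$11530.14
Workforce Levy: cap R$740340.00 − YTD R$717000.00 = R$23340.00 subject; 2.8% × R$23340.00 = R$653.52
Total: R$11530.14 + R$653.52 = R$12183.66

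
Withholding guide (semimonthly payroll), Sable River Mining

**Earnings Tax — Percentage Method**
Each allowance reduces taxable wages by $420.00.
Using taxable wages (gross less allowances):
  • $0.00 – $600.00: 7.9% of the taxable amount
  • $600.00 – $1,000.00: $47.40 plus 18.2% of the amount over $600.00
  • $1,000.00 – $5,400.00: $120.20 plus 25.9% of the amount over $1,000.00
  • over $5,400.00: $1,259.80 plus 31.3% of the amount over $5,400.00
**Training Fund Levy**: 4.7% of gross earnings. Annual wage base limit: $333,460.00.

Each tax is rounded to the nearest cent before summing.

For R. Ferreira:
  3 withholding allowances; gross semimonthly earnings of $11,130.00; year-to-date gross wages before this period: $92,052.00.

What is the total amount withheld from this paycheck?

Earnings Tax: taxable = $11,130.00 − 3×$420.00 = $9,870.00
  $1,259.80 + 31.3% × ($9,870.00 − $5,400.00) = $1,259.80 + 31.3% × $4,470.00 = $2,658.91
Training Fund Levy: 4.7% × $11,130.00 = $523.11
Total: $2,658.91 + $523.11 = $3,182.02

$3,182.02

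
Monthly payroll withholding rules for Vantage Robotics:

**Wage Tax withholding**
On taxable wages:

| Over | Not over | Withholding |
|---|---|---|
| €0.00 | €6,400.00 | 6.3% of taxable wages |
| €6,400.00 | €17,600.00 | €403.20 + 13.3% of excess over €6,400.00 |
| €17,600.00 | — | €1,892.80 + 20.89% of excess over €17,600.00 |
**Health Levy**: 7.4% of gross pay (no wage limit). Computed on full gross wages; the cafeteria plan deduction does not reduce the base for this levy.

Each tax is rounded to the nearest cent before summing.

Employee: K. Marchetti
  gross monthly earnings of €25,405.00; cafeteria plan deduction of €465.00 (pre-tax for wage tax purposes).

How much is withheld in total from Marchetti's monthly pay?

Wage Tax: taxable = €25,405.00 − €465.00 = €24,940.00
  €1,892.80 + 20.89% × (€24,940.00 − €17,600.00) = €1,892.80 + 20.89% × €7,340.00 = €3,426.13
Health Levy: 7.4% × €25,405.00 = €1,879.97
Total: €3,426.13 + €1,879.97 = €5,306.10

€5,306.10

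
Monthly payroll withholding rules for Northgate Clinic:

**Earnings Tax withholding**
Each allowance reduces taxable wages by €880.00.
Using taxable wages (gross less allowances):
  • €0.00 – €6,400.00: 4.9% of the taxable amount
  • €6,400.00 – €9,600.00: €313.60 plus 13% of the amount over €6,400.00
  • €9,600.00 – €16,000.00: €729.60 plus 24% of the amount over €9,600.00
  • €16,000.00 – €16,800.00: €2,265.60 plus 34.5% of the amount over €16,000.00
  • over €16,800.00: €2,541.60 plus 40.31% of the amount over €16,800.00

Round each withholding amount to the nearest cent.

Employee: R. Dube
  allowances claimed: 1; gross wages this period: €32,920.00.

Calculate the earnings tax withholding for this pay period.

Earnings Tax: taxable = €32,920.00 − 1×€880.00 = €32,040.00
  €2,541.60 + 40.31% × (€32,040.00 − €16,800.00) = €2,541.60 + 40.31% × €15,240.00 = €8,684.84

€8,684.84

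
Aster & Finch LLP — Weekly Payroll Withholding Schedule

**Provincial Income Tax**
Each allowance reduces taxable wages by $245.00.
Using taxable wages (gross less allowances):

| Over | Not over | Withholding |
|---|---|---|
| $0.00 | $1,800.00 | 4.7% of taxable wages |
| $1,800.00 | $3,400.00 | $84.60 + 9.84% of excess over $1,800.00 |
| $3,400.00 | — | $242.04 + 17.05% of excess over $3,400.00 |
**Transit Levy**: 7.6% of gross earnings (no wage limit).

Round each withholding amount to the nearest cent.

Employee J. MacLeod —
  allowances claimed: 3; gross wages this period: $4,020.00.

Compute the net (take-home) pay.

$3,483.76

Provincial Income Tax: taxable = $4,020.00 − 3×$245.00 = $3,285.00
  $84.60 + 9.84% × ($3,285.00 − $1,800.00) = $84.60 + 9.84% × $1,485.00 = $230.72
Transit Levy: 7.6% × $4,020.00 = $305.52
Total withheld: $230.72 + $305.52 = $536.24
Net pay: $4,020.00 − $536.24 = $3,483.76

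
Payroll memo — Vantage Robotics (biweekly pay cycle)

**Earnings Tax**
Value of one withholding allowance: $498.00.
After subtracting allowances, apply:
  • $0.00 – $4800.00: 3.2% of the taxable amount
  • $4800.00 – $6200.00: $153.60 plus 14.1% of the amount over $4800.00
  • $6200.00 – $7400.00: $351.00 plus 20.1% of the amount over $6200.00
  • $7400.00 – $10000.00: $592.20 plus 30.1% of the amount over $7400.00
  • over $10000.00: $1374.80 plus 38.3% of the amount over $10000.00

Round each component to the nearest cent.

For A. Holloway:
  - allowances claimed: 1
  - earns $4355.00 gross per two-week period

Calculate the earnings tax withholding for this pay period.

$123.42

Earnings Tax: taxable = $4355.00 − 1×$498.00 = $3857.00
  3.2% × $3857.00 = $123.42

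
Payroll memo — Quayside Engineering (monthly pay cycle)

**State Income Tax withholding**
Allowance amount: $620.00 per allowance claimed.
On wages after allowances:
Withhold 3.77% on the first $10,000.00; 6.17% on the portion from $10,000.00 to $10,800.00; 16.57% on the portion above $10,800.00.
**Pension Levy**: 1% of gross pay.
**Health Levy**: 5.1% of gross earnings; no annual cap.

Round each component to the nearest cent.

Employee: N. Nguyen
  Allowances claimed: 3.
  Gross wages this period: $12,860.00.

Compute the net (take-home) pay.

State Income Tax: taxable = $12,860.00 − 3×$620.00 = $11,000.00
  $426.36 + 16.57% × ($11,000.00 − $10,800.00) = $426.36 + 16.57% × $200.00 = $459.50
Pension Levy: 1% × $12,860.00 = $128.60
Health Levy: 5.1% × $12,860.00 = $655.86
Total withheld: $459.50 + $128.60 + $655.86 = $1,243.96
Net pay: $12,860.00 − $1,243.96 = $11,616.04

$11,616.04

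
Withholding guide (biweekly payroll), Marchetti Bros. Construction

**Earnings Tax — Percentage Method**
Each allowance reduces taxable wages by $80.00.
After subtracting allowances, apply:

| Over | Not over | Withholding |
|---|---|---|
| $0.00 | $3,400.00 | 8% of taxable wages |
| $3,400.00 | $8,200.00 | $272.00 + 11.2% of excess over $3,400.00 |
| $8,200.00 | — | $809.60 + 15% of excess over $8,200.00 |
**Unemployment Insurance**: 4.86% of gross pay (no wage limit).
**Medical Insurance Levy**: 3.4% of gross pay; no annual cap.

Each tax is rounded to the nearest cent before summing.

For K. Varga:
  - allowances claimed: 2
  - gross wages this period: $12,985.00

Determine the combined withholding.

Earnings Tax: taxable = $12,985.00 − 2×$80.00 = $12,825.00
  $809.60 + 15% × ($12,825.00 − $8,200.00) = $809.60 + 15% × $4,625.00 = $1,503.35
Unemployment Insurance: 4.86% × $12,985.00 = $631.07
Medical Insurance Levy: 3.4% × $12,985.00 = $441.49
Total: $1,503.35 + $631.07 + $441.49 = $2,575.91

$2,575.91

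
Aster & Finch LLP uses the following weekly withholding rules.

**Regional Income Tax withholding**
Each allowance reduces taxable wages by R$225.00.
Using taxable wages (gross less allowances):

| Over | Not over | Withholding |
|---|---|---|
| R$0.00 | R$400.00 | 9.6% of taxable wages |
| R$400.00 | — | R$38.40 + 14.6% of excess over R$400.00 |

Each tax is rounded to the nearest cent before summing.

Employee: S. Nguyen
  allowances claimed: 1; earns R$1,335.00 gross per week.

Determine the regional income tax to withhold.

Regional Income Tax: taxable = R$1,335.00 − 1×R$225.00 = R$1,110.00
  R$38.40 + 14.6% × (R$1,110.00 − R$400.00) = R$38.40 + 14.6% × R$710.00 = R$142.06

R$142.06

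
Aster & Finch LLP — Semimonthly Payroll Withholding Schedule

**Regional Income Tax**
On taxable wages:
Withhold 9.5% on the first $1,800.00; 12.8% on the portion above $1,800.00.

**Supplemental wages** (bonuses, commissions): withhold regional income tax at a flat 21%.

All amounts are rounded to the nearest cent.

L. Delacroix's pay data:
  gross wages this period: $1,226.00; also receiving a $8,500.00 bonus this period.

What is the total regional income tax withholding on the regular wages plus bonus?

$1,901.47

Regional Income Tax: taxable = $1,226.00
  9.5% × $1,226.00 = $116.47
Supplemental (21% flat on bonus): 21% × $8,500.00 = $1,785.00
Total regional income tax: $116.47 + $1,785.00 = $1,901.47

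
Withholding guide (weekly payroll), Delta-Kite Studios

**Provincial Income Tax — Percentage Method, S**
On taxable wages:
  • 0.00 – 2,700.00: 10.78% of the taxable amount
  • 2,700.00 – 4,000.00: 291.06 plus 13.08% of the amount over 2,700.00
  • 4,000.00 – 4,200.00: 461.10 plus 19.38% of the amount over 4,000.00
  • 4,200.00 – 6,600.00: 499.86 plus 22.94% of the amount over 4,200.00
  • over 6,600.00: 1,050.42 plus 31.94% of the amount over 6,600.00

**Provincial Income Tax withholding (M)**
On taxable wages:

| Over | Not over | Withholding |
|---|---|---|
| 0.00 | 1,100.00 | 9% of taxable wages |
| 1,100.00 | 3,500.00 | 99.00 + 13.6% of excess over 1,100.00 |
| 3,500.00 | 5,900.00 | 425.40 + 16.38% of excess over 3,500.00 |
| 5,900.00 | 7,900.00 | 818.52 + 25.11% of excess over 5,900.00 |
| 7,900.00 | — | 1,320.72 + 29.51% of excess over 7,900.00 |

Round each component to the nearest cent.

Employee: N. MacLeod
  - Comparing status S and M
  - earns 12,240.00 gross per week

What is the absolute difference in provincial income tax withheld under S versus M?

Provincial Income Tax (S): taxable = 12,240.00
  1,050.42 + 31.94% × (12,240.00 − 6,600.00) = 1,050.42 + 31.94% × 5,640.00 = 2,851.84
Provincial Income Tax (M): taxable = 12,240.00
  1,320.72 + 29.51% × (12,240.00 − 7,900.00) = 1,320.72 + 29.51% × 4,340.00 = 2,601.45
Difference: |2,851.84 − 2,601.45| = 250.39 (higher under S)

250.39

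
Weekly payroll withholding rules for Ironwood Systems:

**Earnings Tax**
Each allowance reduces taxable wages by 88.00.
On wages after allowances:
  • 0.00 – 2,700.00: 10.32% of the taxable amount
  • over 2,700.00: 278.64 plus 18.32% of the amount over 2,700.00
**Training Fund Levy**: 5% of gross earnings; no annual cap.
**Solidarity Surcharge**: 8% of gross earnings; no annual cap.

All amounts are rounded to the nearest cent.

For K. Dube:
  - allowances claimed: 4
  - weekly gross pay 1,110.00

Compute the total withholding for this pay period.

222.53

Earnings Tax: taxable = 1,110.00 − 4×88.00 = 758.00
  10.32% × 758.00 = 78.23
Training Fund Levy: 5% × 1,110.00 = 55.50
Solidarity Surcharge: 8% × 1,110.00 = 88.80
Total: 78.23 + 55.50 + 88.80 = 222.53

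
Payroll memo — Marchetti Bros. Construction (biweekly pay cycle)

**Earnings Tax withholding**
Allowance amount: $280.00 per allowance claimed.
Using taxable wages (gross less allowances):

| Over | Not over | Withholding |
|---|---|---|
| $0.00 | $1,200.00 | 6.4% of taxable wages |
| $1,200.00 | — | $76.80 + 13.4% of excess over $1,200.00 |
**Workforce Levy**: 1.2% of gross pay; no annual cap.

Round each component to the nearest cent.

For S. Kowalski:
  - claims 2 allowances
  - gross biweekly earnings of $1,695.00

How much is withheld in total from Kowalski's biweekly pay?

$92.98

Earnings Tax: taxable = $1,695.00 − 2×$280.00 = $1,135.00
  6.4% × $1,135.00 = $72.64
Workforce Levy: 1.2% × $1,695.00 = $20.34
Total: $72.64 + $20.34 = $92.98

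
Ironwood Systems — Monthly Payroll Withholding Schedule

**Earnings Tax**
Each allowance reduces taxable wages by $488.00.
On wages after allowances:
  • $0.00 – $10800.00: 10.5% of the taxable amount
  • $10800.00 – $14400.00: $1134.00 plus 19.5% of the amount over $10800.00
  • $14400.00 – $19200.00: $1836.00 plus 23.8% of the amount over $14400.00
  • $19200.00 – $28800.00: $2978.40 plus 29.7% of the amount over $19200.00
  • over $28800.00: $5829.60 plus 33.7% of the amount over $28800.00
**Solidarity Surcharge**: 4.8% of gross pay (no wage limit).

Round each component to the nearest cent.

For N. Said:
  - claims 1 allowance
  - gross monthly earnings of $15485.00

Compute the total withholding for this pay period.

$2721.37

Earnings Tax: taxable = $15485.00 − 1×$488.00 = $14997.00
  $1836.00 + 23.8% × ($14997.00 − $14400.00) = $1836.00 + 23.8% × $597.00 = $1978.09
Solidarity Surcharge: 4.8% × $15485.00 = $743.28
Total: $1978.09 + $743.28 = $2721.37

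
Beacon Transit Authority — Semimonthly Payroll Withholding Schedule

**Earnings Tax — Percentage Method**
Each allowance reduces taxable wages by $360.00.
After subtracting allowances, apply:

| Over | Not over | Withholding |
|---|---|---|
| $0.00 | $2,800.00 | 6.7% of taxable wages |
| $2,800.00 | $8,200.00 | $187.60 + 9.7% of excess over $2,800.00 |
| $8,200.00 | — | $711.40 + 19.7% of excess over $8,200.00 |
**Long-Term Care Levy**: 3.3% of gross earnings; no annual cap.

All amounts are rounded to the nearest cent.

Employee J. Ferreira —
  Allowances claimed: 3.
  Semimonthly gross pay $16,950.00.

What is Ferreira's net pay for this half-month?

Earnings Tax: taxable = $16,950.00 − 3×$360.00 = $15,870.00
  $711.40 + 19.7% × ($15,870.00 − $8,200.00) = $711.40 + 19.7% × $7,670.00 = $2,222.39
Long-Term Care Levy: 3.3% × $16,950.00 = $559.35
Total withheld: $2,222.39 + $559.35 = $2,781.74
Net pay: $16,950.00 − $2,781.74 = $14,168.26

$14,168.26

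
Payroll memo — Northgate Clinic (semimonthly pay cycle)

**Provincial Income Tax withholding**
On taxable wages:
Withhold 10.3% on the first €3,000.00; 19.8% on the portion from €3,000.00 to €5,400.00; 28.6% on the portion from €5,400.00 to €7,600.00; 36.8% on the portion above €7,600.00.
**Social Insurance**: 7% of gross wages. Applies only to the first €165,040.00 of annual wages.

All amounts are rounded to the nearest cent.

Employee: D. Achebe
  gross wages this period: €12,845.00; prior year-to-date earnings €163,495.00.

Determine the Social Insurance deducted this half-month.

Social Insurance: cap €165,040.00 − YTD €163,495.00 = €1,545.00 subject; 7% × €1,545.00 = €108.15

€108.15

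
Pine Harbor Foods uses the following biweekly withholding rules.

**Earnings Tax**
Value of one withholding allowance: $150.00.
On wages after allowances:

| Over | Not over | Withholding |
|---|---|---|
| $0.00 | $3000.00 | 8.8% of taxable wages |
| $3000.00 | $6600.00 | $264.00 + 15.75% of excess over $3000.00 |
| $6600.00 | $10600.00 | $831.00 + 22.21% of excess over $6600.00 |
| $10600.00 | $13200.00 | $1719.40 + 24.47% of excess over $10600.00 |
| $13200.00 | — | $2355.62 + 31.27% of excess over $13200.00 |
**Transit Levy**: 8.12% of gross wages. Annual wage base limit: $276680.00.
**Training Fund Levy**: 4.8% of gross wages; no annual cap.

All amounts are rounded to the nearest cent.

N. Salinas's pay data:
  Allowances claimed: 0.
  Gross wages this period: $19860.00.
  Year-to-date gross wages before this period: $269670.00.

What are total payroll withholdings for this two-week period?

$5960.69

Earnings Tax: taxable = $19860.00
  $2355.62 + 31.27% × ($19860.00 − $13200.00) = $2355.62 + 31.27% × $6660.00 = $4438.20
Transit Levy: cap $276680.00 − YTD $269670.00 = $7010.00 subject; 8.12% × $7010.00 = $569.21
Training Fund Levy: 4.8% × $19860.00 = $953.28
Total: $4438.20 + $569.21 + $953.28 = $5960.69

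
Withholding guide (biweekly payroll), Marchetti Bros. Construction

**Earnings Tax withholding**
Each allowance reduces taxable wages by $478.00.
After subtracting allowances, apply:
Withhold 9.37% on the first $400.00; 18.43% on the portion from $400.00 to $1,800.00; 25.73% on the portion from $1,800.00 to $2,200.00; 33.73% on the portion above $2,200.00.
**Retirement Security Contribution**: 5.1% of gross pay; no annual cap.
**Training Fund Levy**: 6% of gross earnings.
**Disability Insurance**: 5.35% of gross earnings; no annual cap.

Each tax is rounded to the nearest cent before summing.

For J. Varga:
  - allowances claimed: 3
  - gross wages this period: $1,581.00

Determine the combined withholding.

Earnings Tax: taxable = $1,581.00 − 3×$478.00 = $147.00
  9.37% × $147.00 = $13.77
Retirement Security Contribution: 5.1% × $1,581.00 = $80.63
Training Fund Levy: 6% × $1,581.00 = $94.86
Disability Insurance: 5.35% × $1,581.00 = $84.58
Total: $13.77 + $80.63 + $94.86 + $84.58 = $273.84

$273.84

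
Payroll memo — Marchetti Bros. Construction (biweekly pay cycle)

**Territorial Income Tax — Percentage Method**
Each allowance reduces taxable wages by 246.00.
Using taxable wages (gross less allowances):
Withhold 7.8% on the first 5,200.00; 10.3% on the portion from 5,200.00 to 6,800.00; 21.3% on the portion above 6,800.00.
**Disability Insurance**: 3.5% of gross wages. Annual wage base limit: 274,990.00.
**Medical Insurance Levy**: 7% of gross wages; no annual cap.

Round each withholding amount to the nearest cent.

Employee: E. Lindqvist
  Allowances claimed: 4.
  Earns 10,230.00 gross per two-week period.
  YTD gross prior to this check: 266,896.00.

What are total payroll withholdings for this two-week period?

Territorial Income Tax: taxable = 10,230.00 − 4×246.00 = 9,246.00
  570.40 + 21.3% × (9,246.00 − 6,800.00) = 570.40 + 21.3% × 2,446.00 = 1,091.40
Disability Insurance: cap 274,990.00 − YTD 266,896.00 = 8,094.00 subject; 3.5% × 8,094.00 = 283.29
Medical Insurance Levy: 7% × 10,230.00 = 716.10
Total: 1,091.40 + 283.29 + 716.10 = 2,090.79

2,090.79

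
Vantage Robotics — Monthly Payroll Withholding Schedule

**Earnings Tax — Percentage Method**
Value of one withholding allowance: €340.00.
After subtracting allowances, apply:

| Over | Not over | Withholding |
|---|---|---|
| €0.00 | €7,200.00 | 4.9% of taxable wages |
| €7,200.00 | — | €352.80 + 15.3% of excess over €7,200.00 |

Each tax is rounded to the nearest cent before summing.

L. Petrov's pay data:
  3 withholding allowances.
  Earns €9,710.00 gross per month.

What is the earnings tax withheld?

Earnings Tax: taxable = €9,710.00 − 3×€340.00 = €8,690.00
  €352.80 + 15.3% × (€8,690.00 − €7,200.00) = €352.80 + 15.3% × €1,490.00 = €580.77

€580.77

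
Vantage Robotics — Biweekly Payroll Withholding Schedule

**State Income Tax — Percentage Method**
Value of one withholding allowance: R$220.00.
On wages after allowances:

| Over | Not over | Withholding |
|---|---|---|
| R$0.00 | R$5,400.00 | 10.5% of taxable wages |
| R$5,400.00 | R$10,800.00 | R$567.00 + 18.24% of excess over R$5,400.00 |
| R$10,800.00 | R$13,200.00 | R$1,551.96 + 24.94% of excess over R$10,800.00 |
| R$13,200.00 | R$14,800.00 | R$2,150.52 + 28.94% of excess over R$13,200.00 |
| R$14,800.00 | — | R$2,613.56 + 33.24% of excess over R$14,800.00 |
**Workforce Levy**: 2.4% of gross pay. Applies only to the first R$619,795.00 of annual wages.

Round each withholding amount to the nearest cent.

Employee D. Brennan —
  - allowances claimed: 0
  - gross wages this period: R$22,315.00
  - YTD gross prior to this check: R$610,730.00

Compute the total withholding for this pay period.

State Income Tax: taxable = R$22,315.00
  R$2,613.56 + 33.24% × (R$22,315.00 − R$14,800.00) = R$2,613.56 + 33.24% × R$7,515.00 = R$5,111.55
Workforce Levy: cap R$619,795.00 − YTD R$610,730.00 = R$9,065.00 subject; 2.4% × R$9,065.00 = R$217.56
Total: R$5,111.55 + R$217.56 = R$5,329.11

R$5,329.11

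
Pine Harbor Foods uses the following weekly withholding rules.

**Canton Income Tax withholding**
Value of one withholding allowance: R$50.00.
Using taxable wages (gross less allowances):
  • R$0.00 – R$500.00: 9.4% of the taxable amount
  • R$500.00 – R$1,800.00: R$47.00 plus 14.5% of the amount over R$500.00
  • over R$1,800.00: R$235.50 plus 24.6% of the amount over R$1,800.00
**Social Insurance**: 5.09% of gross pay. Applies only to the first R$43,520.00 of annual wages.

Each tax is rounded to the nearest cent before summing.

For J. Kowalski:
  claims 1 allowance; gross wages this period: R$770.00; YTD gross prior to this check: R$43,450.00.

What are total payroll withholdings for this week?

R$82.46

Canton Income Tax: taxable = R$770.00 − 1×R$50.00 = R$720.00
  R$47.00 + 14.5% × (R$720.00 − R$500.00) = R$47.00 + 14.5% × R$220.00 = R$78.90
Social Insurance: cap R$43,520.00 − YTD R$43,450.00 = R$70.00 subject; 5.09% × R$70.00 = R$3.56
Total: R$78.90 + R$3.56 = R$82.46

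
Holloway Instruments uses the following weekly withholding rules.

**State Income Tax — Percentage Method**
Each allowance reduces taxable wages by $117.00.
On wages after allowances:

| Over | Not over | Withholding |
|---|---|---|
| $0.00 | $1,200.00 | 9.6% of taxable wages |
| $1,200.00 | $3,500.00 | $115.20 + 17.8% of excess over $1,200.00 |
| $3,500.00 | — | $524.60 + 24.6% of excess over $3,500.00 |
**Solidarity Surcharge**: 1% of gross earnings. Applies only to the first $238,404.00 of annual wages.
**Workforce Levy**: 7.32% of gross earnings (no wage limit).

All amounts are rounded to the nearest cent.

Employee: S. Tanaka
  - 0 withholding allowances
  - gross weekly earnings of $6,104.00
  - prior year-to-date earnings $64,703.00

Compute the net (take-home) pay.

State Income Tax: taxable = $6,104.00
  $524.60 + 24.6% × ($6,104.00 − $3,500.00) = $524.60 + 24.6% × $2,604.00 = $1,165.18
Solidarity Surcharge: 1% × $6,104.00 = $61.04
Workforce Levy: 7.32% × $6,104.00 = $446.81
Total withheld: $1,165.18 + $61.04 + $446.81 = $1,673.03
Net pay: $6,104.00 − $1,673.03 = $4,430.97

$4,430.97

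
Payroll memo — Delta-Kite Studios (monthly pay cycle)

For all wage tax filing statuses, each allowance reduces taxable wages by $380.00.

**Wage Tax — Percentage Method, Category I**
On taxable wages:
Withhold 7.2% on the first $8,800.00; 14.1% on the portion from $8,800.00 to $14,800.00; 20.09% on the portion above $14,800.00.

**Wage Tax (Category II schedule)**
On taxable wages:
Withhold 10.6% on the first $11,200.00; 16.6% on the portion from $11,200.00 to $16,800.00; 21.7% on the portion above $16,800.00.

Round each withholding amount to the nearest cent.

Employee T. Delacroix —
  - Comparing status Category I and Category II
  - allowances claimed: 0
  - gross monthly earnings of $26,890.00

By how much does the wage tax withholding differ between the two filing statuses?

Wage Tax (Category I): taxable = $26,890.00
  $1,479.60 + 20.09% × ($26,890.00 − $14,800.00) = $1,479.60 + 20.09% × $12,090.00 = $3,908.48
Wage Tax (Category II): taxable = $26,890.00
  $2,116.80 + 21.7% × ($26,890.00 − $16,800.00) = $2,116.80 + 21.7% × $10,090.00 = $4,306.33
Difference: |$3,908.48 − $4,306.33| = $397.85 (higher under Category II)

$397.85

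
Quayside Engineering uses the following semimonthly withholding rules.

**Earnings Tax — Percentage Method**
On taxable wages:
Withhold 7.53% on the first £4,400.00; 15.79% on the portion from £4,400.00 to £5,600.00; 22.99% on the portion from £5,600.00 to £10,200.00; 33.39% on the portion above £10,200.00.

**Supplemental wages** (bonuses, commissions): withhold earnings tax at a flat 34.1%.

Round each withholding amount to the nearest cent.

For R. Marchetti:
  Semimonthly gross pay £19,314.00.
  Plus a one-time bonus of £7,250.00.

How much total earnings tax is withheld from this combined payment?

Earnings Tax: taxable = £19,314.00
  £1,578.34 + 33.39% × (£19,314.00 − £10,200.00) = £1,578.34 + 33.39% × £9,114.00 = £4,621.50
Supplemental (34.1% flat on bonus): 34.1% × £7,250.00 = £2,472.25
Total earnings tax: £4,621.50 + £2,472.25 = £7,093.75

£7,093.75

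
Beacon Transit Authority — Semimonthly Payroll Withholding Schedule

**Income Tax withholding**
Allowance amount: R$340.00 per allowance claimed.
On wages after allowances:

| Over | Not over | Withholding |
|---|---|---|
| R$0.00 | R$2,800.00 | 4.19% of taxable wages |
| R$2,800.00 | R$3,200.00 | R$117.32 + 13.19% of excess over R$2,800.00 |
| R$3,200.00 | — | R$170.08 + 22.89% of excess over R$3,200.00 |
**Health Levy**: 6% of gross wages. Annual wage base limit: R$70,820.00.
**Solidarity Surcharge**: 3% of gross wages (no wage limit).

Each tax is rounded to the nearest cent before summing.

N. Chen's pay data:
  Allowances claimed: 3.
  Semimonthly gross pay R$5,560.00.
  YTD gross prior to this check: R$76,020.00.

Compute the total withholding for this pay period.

Income Tax: taxable = R$5,560.00 − 3×R$340.00 = R$4,540.00
  R$170.08 + 22.89% × (R$4,540.00 − R$3,200.00) = R$170.08 + 22.89% × R$1,340.00 = R$476.81
Health Levy: YTD R$76,020.00 ≥ cap R$70,820.00 → R$0.00
Solidarity Surcharge: 3% × R$5,560.00 = R$166.80
Total: R$476.81 + R$0.00 + R$166.80 = R$643.61

R$643.61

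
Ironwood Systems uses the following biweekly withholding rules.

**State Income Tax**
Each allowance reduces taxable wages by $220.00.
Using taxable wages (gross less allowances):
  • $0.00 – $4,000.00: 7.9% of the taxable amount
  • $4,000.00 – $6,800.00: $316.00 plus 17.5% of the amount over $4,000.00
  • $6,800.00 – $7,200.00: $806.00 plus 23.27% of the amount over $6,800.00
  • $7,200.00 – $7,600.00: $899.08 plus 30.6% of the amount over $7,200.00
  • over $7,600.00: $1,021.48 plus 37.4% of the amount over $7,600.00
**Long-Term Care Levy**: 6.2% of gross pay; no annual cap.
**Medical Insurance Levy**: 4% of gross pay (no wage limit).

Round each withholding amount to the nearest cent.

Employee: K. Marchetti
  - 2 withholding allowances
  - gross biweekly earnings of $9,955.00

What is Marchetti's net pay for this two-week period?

State Income Tax: taxable = $9,955.00 − 2×$220.00 = $9,515.00
  $1,021.48 + 37.4% × ($9,515.00 − $7,600.00) = $1,021.48 + 37.4% × $1,915.00 = $1,737.69
Long-Term Care Levy: 6.2% × $9,955.00 = $617.21
Medical Insurance Levy: 4% × $9,955.00 = $398.20
Total withheld: $1,737.69 + $617.21 + $398.20 = $2,753.10
Net pay: $9,955.00 − $2,753.10 = $7,201.90

$7,201.90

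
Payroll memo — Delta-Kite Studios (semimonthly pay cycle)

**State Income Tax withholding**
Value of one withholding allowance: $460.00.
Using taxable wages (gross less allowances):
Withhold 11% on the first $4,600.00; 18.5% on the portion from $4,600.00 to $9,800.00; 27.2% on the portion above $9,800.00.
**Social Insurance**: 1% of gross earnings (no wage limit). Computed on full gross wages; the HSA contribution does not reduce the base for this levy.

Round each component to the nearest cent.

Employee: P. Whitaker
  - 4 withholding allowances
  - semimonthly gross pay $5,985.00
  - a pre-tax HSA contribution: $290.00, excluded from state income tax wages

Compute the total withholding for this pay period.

State Income Tax: taxable = $5,985.00 − $290.00 − 4×$460.00 = $3,855.00
  11% × $3,855.00 = $424.05
Social Insurance: 1% × $5,985.00 = $59.85
Total: $424.05 + $59.85 = $483.90

$483.90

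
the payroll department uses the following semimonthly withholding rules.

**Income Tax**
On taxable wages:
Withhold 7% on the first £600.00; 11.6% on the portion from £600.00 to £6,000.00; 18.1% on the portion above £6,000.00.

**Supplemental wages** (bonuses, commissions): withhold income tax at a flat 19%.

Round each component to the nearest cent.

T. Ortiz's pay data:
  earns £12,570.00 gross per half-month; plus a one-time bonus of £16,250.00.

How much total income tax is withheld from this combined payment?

Income Tax: taxable = £12,570.00
  £668.40 + 18.1% × (£12,570.00 − £6,000.00) = £668.40 + 18.1% × £6,570.00 = £1,857.57
Supplemental (19% flat on bonus): 19% × £16,250.00 = £3,087.50
Total income tax: £1,857.57 + £3,087.50 = £4,945.07

£4,945.07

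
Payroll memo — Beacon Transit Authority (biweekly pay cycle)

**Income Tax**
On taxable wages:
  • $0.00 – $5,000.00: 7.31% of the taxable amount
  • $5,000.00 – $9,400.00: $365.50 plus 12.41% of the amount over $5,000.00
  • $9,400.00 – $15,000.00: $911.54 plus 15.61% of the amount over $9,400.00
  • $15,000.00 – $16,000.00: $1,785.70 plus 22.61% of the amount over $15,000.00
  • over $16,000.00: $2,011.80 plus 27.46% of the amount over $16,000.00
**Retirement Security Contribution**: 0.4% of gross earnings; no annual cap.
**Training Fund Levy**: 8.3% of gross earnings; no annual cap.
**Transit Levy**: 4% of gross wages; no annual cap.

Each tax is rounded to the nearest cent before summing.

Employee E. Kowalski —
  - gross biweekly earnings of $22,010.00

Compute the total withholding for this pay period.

$6,457.42

Income Tax: taxable = $22,010.00
  $2,011.80 + 27.46% × ($22,010.00 − $16,000.00) = $2,011.80 + 27.46% × $6,010.00 = $3,662.15
Retirement Security Contribution: 0.4% × $22,010.00 = $88.04
Training Fund Levy: 8.3% × $22,010.00 = $1,826.83
Transit Levy: 4% × $22,010.00 = $880.40
Total: $3,662.15 + $88.04 + $1,826.83 + $880.40 = $6,457.42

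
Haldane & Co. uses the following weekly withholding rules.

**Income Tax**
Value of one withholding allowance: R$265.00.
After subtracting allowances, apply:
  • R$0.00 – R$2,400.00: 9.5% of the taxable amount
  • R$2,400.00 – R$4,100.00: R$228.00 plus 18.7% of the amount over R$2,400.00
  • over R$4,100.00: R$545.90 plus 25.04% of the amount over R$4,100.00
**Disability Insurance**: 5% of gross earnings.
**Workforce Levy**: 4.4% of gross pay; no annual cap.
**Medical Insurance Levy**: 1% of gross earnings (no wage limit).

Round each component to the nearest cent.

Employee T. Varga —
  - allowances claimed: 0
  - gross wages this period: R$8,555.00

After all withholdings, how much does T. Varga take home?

Income Tax: taxable = R$8,555.00
  R$545.90 + 25.04% × (R$8,555.00 − R$4,100.00) = R$545.90 + 25.04% × R$4,455.00 = R$1,661.43
Disability Insurance: 5% × R$8,555.00 = R$427.75
Workforce Levy: 4.4% × R$8,555.00 = R$376.42
Medical Insurance Levy: 1% × R$8,555.00 = R$85.55
Total withheld: R$1,661.43 + R$427.75 + R$376.42 + R$85.55 = R$2,551.15
Net pay: R$8,555.00 − R$2,551.15 = R$6,003.85

R$6,003.85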